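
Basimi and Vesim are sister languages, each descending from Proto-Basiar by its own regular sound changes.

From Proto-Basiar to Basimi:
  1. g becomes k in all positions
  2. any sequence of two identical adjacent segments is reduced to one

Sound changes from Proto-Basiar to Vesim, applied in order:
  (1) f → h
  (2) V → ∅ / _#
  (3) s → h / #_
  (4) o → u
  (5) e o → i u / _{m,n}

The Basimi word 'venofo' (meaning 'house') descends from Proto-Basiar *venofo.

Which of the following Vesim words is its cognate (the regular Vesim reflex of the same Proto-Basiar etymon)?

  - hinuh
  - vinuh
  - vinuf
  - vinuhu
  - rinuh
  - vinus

vinuh

Vesim: *venofo
  venofo → venoho   [unconditioned shift]
  venoho → venoh   [apocope]
  venoh (rule 3 does not apply)
  venoh → venuh   [vowel merger]
  venuh → vinuh   [pre-nasal raising]
  giving Vesim vinuh.
Among the options, 'vinuh' alone shows every Vesim change applied in order.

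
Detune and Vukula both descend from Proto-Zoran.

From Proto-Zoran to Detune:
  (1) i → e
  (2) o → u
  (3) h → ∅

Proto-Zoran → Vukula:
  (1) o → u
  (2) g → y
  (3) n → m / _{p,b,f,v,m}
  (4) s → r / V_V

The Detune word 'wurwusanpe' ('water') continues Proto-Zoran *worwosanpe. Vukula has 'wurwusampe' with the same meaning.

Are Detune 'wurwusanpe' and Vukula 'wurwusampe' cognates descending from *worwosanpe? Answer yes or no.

Derive the expected Vukula reflex of *worwosanpe:
Vukula: start from *worwosanpe.
  rule 1 (vowel merger): worwosanpe → wurwusanpe
  rule 2: no change — wurwusanpe
  rule 3 (nasal place assimilation): wurwusanpe → wurwusampe
  rule 4 (rhotacism): wurwusampe → wurwurampe
  ⇒ Vukula wurwurampe
The regular Vukula reflex would be 'wurwurampe', but the attested form is 'wurwusampe'. The correspondence is irregular, so they are not cognates (the Vukula form has a different source).

no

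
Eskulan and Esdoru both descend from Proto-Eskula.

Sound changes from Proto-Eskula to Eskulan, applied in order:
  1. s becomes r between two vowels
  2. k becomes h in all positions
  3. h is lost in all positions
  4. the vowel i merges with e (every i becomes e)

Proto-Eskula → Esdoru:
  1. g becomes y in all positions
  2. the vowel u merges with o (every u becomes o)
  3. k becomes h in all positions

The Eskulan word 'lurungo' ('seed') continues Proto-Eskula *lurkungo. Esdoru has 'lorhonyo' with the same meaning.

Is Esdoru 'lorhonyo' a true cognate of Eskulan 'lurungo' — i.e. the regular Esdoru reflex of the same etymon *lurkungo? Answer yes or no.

Derive the expected Esdoru reflex of *lurkungo:
Esdoru: start from *lurkungo.
  rule 1 (unconditioned shift): lurkungo → lurkunyo
  rule 2 (vowel merger): lurkunyo → lorkonyo
  rule 3 (unconditioned shift): lorkonyo → lorhonyo
  ⇒ Esdoru lorhonyo
Esdoru 'lorhonyo' matches the regular reflex exactly, so the pair is cognate.

yes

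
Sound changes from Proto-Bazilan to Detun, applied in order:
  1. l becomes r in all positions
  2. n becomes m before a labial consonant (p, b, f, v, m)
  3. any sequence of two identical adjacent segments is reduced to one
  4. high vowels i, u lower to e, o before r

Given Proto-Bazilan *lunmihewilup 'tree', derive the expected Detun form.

Detun: start from *lunmihewilup.
  rule 1 (unconditioned shift): lunmihewilup → runmihewirup
  rule 2 (nasal place assimilation): runmihewirup → rummihewirup
  rule 3 (degemination): rummihewirup → rumihewirup
  rule 4 (pre-rhotic lowering): rumihewirup → rumihewerup
  ⇒ Detun rumihewerup

rumihewerup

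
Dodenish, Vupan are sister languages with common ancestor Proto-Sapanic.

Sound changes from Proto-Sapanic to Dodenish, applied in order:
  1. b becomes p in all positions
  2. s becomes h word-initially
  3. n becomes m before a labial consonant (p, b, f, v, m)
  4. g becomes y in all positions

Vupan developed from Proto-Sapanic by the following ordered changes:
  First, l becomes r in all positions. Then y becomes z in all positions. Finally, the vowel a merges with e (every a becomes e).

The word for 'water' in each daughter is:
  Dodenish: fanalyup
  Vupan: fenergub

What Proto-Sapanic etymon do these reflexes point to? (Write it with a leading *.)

Position 5: Dodenish has l, Vupan has r. Dodenish preserves l here (none of its changes turn any other segment into l), so the proto-segment is *l.
Position 2: Dodenish has a, Vupan has e. Dodenish preserves a here (none of its changes turn any other segment into a), so the proto-segment is *a.
Position 6: Dodenish has y, Vupan has g. Vupan preserves g here (none of its changes turn any other segment into g), so the proto-segment is *g.
This points to *fanalgub. Verify forward in each daughter:
Dodenish: *fanalgub
  fanalgub → fanalgup   [unconditioned shift]
  fanalgup (rule 2 does not apply)
  fanalgup (rule 3 does not apply)
  fanalgup → fanalyup   [unconditioned shift]
  giving Dodenish fanalyup.
Vupan: *fanalgub
  fanalgub → fanargub   [unconditioned shift]
  fanargub (rule 2 does not apply)
  fanargub → fenergub   [vowel merger]
  giving Vupan fenergub.
Only *fanalgub yields all of Dodenish fanalyup, Vupan fenergub.

*fanalgub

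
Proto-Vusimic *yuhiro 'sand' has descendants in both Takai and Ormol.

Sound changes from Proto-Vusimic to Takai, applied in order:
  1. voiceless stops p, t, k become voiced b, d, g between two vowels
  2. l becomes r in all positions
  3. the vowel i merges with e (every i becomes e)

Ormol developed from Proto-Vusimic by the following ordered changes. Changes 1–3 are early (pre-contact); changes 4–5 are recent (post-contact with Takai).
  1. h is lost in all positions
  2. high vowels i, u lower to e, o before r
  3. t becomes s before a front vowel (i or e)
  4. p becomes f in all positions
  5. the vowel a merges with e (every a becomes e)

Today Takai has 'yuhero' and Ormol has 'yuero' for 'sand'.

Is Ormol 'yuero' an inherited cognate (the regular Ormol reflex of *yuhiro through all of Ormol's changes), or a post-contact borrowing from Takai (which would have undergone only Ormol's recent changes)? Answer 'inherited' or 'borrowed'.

If inherited, *yuhiro would pass through all of Ormol's changes:
Ormol: *yuhiro > yuiro > yuero  (by h-loss, pre-rhotic lowering)
If borrowed from Takai 'yuhero' after the early changes, it would undergo only the recent ones:
  rule 4 (unconditioned shift): no change (yuhero)
  rule 5 (vowel merger): no change (yuhero)
  ⇒ as a loan: yuhero
Ormol 'yuero' matches the inherited outcome exactly, so it is an inherited cognate, not a loan.

inherited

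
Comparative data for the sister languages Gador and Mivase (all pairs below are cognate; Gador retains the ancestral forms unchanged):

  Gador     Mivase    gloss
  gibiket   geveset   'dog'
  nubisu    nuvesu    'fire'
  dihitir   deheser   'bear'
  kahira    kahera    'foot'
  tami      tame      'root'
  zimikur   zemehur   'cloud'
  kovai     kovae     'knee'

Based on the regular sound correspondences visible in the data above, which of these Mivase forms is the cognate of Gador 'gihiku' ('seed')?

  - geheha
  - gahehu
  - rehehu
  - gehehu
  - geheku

gehehu

gibiket ~ geveset, nubisu ~ nuvesu — Gador i corresponds to Mivase e after a consonant, before a consonant other than r, m, n, p, b, f, v.
zimikur ~ zemehur — Gador k corresponds to Mivase h between vowels (before a back vowel).
Applying these to Gador 'gihiku':
  gihiku → gehiku   (i→e after a consonant, before a consonant other than r, m, n, p, b, f, v)
  gehiku → geheku   (i→e after a consonant, before a consonant other than r, m, n, p, b, f, v)
  geheku → gehehu   (k→h between vowels (before a back vowel))
So the Mivase cognate is 'gehehu'.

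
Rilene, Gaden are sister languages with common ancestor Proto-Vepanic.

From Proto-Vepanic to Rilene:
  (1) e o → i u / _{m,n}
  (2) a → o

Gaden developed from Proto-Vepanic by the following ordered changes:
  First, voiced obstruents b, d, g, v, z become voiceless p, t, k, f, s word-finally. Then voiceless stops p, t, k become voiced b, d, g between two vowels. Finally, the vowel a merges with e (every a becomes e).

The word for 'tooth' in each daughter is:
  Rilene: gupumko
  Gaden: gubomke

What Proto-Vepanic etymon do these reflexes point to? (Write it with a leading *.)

*gupomka

Position 3: Rilene has p, Gaden has b. Rilene preserves p here (none of its changes turn any other segment into p), so the proto-segment is *p.
Position 4: Rilene has u, Gaden has o. Gaden preserves o here (none of its changes turn any other segment into o), so the proto-segment is *o.
Continuing position by position gives *gupomka; check it forward:
Rilene: start from *gupomka.
  rule 1 (pre-nasal raising): gupomka → gupumka
  rule 2 (vowel merger): gupumka → gupumko
  ⇒ Rilene gupumko
Gaden: start from *gupomka.
  rule 1: no change — gupomka
  rule 2 (intervocalic voicing): gupomka → gubomka
  rule 3 (vowel merger): gubomka → gubomke
  ⇒ Gaden gubomke
No other proto-form is consistent with every reflex, so the reconstruction is *gupomka.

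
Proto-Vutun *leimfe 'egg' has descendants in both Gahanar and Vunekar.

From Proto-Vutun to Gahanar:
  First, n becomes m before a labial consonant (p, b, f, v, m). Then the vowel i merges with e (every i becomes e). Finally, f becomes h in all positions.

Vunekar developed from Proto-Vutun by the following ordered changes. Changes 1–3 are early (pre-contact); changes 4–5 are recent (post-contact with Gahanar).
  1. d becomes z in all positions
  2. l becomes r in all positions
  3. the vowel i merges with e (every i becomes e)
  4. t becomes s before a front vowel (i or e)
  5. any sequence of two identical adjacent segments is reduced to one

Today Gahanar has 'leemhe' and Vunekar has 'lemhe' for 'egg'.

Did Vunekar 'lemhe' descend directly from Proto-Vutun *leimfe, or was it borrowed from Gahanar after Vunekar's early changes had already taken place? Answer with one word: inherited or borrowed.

borrowed

If inherited, *leimfe would pass through all of Vunekar's changes:
Vunekar: *leimfe > reimfe > reemfe > remfe  (by unconditioned shift, vowel merger, degemination)
If borrowed from Gahanar 'leemhe' after the early changes, it would undergo only the recent ones:
  rule 4 (palatalisation): no change (leemhe)
  rule 5 (degemination): leemhe → lemhe
  ⇒ as a loan: lemhe
Vunekar 'lemhe' matches the loan outcome 'lemhe', not the inherited 'remfe' — it skipped the early Vunekar changes, so it was borrowed from Gahanar.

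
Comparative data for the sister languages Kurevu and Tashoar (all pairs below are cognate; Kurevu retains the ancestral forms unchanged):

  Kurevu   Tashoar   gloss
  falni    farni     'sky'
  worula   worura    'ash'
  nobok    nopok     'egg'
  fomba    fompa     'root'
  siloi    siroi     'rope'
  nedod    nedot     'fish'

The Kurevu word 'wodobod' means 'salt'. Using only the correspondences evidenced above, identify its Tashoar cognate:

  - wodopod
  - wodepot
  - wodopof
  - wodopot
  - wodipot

wodopot

nobok ~ nopok — Kurevu b corresponds to Tashoar p between vowels (before a back vowel).
nedod ~ nedot — Kurevu d corresponds to Tashoar t word-finally.
Applying these to Kurevu 'wodobod':
  wodobod → wodopod   (b→p between vowels (before a back vowel))
  wodopod → wodopot   (d→t word-finally)
So the Tashoar cognate is 'wodopot'.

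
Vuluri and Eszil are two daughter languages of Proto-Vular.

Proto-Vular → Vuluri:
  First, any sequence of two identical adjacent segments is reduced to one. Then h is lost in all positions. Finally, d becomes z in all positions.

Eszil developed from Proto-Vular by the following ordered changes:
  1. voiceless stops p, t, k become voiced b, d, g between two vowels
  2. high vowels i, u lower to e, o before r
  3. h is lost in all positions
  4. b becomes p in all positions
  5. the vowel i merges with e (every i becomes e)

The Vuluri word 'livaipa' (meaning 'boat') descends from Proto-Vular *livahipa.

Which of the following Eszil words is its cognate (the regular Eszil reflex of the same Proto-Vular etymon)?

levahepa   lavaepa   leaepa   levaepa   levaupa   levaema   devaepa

Eszil: start from *livahipa.
  rule 1 (intervocalic voicing): livahipa → livahiba
  rule 2: no change — livahiba
  rule 3 (h-loss): livahiba → livaiba
  rule 4 (unconditioned shift): livaiba → livaipa
  rule 5 (vowel merger): livaipa → levaepa
  ⇒ Eszil levaepa
Among the options, 'levaepa' alone shows every Eszil change applied in order.

levaepa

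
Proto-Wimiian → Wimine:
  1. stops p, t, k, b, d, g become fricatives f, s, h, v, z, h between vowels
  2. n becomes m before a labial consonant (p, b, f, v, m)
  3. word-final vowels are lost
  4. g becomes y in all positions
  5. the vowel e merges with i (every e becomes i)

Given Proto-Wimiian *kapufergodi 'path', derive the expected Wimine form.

kafufiryoz

Wimine: start from *kapufergodi.
  rule 1 (intervocalic lenition): kapufergodi → kafufergozi
  rule 2: no change — kafufergozi
  rule 3 (apocope): kafufergozi → kafufergoz
  rule 4 (unconditioned shift): kafufergoz → kafuferyoz
  rule 5 (vowel merger): kafuferyoz → kafufiryoz
  ⇒ Wimine kafufiryoz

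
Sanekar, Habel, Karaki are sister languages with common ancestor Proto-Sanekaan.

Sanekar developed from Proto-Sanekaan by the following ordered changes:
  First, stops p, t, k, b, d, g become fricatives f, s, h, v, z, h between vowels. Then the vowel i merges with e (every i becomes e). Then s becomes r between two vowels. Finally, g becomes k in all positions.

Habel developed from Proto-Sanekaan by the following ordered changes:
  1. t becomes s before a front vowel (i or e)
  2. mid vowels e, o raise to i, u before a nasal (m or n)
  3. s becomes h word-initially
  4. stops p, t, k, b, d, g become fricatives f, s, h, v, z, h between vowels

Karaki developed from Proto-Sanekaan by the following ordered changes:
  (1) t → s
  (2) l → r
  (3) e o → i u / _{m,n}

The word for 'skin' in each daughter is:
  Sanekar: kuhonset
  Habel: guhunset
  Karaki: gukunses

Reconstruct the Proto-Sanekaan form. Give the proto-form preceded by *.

Position 8: Sanekar has t, Habel has t, Karaki has s. Sanekar preserves t here (none of its changes turn any other segment into t), so the proto-segment is *t.
Position 1: Sanekar has k, Habel has g, Karaki has g. Habel preserves g here (none of its changes turn any other segment into g), so the proto-segment is *g.
Position 4: Sanekar has o, Habel has u, Karaki has u. Sanekar preserves o here (none of its changes turn any other segment into o), so the proto-segment is *o.
Continuing position by position gives *gukonset; check it forward:
Sanekar: *gukonset > guhonset > kuhonset  (by intervocalic lenition, unconditioned shift)
Habel: start from *gukonset.
  rule 1: no change — gukonset
  rule 2 (pre-nasal raising): gukonset → gukunset
  rule 3: no change — gukunset
  rule 4 (intervocalic lenition): gukunset → guhunset
  ⇒ Habel guhunset
Karaki: *gukonset > gukonses > gukunses  (by unconditioned shift, pre-nasal raising)
*gukonset is the unique common source.

*gukonset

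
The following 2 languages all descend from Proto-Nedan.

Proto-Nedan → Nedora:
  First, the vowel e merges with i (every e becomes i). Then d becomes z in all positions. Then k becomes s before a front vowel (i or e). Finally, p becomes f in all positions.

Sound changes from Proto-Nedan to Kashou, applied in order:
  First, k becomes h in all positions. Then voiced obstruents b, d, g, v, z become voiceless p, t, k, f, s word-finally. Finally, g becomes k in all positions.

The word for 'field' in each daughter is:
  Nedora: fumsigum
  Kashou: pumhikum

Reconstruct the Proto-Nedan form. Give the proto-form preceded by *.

Position 1: Nedora has f, Kashou has p. Taking the neighbouring segments as reconstructed: Nedora f could go back to *p or *f; Kashou p can only go back to *p — the one source consistent with every daughter is *p.
Position 6: Nedora has g, Kashou has k. Nedora preserves g here (none of its changes turn any other segment into g), so the proto-segment is *g.
This points to *pumkigum. Verify forward in each daughter:
Nedora: *pumkigum > pumsigum > fumsigum  (by palatalisation, unconditioned shift)
Kashou: start from *pumkigum.
  rule 1 (unconditioned shift): pumkigum → pumhigum
  rule 2: no change — pumhigum
  rule 3 (unconditioned shift): pumhigum → pumhikum
  ⇒ Kashou pumhikum
*pumkigum is the unique common source.

*pumkigum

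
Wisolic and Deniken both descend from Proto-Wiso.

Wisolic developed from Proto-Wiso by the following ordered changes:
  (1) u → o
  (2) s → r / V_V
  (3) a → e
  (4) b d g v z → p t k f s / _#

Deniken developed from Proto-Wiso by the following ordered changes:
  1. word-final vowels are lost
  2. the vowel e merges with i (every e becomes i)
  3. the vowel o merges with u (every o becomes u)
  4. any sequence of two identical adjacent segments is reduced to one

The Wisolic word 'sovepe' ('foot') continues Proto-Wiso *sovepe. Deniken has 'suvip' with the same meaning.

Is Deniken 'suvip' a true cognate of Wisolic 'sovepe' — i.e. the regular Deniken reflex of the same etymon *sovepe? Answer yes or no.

Derive the expected Deniken reflex of *sovepe:
Deniken: *sovepe
  sovepe → sovep   [apocope]
  sovep → sovip   [vowel merger]
  sovip → suvip   [vowel merger]
  suvip (rule 4 does not apply)
  giving Deniken suvip.
Deniken 'suvip' matches the regular reflex exactly, so the pair is cognate.

yes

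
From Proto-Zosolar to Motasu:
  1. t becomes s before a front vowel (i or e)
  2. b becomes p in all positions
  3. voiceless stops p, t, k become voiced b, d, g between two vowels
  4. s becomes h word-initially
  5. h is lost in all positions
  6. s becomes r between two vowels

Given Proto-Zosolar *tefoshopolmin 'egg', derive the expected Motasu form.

Motasu: *tefoshopolmin > sefoshopolmin > sefoshobolmin > hefoshobolmin > efosobolmin > eforobolmin  (by palatalisation, intervocalic voicing, debuccalisation, h-loss, rhotacism)

eforobolmin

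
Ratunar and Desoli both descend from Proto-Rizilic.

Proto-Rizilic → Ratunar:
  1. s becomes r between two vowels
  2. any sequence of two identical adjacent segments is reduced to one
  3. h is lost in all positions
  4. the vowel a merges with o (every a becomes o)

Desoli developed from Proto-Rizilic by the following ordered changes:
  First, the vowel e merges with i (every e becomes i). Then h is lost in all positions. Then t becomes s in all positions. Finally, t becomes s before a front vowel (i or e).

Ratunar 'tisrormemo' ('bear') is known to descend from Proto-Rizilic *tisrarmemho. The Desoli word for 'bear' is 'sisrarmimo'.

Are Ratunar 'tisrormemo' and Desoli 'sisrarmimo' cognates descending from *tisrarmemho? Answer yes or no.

Derive the expected Desoli reflex of *tisrarmemho:
Desoli: start from *tisrarmemho.
  rule 1 (vowel merger): tisrarmemho → tisrarmimho
  rule 2 (h-loss): tisrarmimho → tisrarmimo
  rule 3 (unconditioned shift): tisrarmimo → sisrarmimo
  rule 4: no change — sisrarmimo
  ⇒ Desoli sisrarmimo
Desoli 'sisrarmimo' matches the regular reflex exactly, so the pair is cognate.

yes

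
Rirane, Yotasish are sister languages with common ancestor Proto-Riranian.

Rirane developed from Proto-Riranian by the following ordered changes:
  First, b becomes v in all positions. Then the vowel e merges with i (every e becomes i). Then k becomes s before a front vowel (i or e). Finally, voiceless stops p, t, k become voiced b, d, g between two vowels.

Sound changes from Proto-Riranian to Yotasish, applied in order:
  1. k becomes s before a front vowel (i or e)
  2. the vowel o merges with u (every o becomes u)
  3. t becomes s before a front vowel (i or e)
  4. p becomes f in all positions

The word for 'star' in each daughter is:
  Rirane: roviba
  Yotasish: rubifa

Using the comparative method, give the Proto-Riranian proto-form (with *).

*robipa

Position 2: Rirane has o, Yotasish has u. Rirane preserves o here (none of its changes turn any other segment into o), so the proto-segment is *o.
Position 3: Rirane has v, Yotasish has b. Yotasish preserves b here (none of its changes turn any other segment into b), so the proto-segment is *b.
Verify the candidate proto-form against each daughter:
Rirane: *robipa
  robipa → rovipa   [unconditioned shift]
  rovipa (rule 2 does not apply)
  rovipa (rule 3 does not apply)
  rovipa → roviba   [intervocalic voicing]
  giving Rirane roviba.
Yotasish: *robipa > rubipa > rubifa  (by vowel merger, unconditioned shift)
*robipa is the unique common source.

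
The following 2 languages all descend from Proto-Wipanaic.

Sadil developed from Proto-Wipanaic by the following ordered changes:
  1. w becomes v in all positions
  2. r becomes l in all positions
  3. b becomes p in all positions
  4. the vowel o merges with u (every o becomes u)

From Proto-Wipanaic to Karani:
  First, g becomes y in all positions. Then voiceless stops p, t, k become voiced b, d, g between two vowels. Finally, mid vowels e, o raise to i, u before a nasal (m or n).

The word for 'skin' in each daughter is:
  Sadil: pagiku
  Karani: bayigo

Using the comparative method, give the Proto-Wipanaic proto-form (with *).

*bagiko

Position 3: Sadil has g, Karani has y. Sadil preserves g here (none of its changes turn any other segment into g), so the proto-segment is *g.
Position 5: Sadil has k, Karani has g. Sadil preserves k here (none of its changes turn any other segment into k), so the proto-segment is *k.
Position 6: Sadil has u, Karani has o. Karani preserves o here (none of its changes turn any other segment into o), so the proto-segment is *o.
Continuing position by position gives *bagiko; check it forward:
Sadil: start from *bagiko.
  rule 1: no change — bagiko
  rule 2: no change — bagiko
  rule 3 (unconditioned shift): bagiko → pagiko
  rule 4 (vowel merger): pagiko → pagiku
  ⇒ Sadil pagiku
Karani: *bagiko
  bagiko → bayiko   [unconditioned shift]
  bayiko → bayigo   [intervocalic voicing]
  bayigo (rule 3 does not apply)
  giving Karani bayigo.
*bagiko is the unique common source.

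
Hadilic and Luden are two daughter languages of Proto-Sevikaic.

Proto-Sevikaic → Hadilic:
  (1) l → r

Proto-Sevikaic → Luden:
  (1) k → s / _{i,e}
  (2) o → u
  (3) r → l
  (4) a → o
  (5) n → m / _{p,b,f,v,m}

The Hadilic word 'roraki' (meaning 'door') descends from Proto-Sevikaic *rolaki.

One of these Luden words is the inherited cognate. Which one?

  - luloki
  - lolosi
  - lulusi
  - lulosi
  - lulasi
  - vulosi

lulosi

Luden: *rolaki
  rolaki → rolasi   [palatalisation]
  rolasi → rulasi   [vowel merger]
  rulasi → lulasi   [unconditioned shift]
  lulasi → lulosi   [vowel merger]
  lulosi (rule 5 does not apply)
  giving Luden lulosi.
The other candidates each miss or misapply at least one Luden change.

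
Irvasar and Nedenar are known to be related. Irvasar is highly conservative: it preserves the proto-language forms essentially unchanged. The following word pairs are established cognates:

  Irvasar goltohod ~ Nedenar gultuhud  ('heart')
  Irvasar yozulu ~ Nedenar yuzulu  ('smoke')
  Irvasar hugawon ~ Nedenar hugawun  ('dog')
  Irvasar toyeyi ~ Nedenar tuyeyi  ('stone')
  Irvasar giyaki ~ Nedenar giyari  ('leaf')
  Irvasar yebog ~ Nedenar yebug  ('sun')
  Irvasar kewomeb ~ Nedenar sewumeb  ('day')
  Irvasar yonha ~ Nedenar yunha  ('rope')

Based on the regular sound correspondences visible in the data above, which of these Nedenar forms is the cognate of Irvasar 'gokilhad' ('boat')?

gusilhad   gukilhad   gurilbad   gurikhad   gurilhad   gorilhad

goltohod ~ gultuhud, yozulu ~ yuzulu — Irvasar o corresponds to Nedenar u after a consonant, before a consonant other than r, m, n, p, b, f, v.
giyaki ~ giyari — Irvasar k corresponds to Nedenar r between vowels (before a front vowel).
Applying these to Irvasar 'gokilhad':
  gokilhad → gukilhad   (o→u after a consonant, before a consonant other than r, m, n, p, b, f, v)
  gukilhad → gurilhad   (k→r between vowels (before a front vowel))
So the Nedenar cognate is 'gurilhad'.

gurilhad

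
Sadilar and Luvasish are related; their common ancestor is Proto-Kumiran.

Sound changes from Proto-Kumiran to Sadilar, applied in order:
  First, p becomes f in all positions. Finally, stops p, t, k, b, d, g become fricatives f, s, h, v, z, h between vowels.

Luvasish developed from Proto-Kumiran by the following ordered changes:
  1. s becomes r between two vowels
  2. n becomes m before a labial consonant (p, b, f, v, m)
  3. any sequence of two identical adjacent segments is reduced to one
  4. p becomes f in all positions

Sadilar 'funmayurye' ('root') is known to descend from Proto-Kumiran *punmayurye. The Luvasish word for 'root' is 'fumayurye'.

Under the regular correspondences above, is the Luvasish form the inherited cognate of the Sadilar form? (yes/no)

Derive the expected Luvasish reflex of *punmayurye:
Luvasish: *punmayurye
  punmayurye (rule 1 does not apply)
  punmayurye → pummayurye   [nasal place assimilation]
  pummayurye → pumayurye   [degemination]
  pumayurye → fumayurye   [unconditioned shift]
  giving Luvasish fumayurye.
Luvasish 'fumayurye' matches the regular reflex exactly, so the pair is cognate.

yes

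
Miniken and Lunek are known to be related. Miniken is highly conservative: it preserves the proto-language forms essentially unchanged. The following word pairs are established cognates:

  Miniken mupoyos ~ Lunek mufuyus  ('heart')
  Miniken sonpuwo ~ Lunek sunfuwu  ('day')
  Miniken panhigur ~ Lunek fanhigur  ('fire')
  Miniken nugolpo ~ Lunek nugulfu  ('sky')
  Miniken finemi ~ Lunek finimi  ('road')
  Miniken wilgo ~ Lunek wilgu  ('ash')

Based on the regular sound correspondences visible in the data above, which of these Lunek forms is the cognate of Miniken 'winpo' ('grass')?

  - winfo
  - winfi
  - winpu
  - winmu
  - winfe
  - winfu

nugolpo ~ nugulfu — Miniken p corresponds to Lunek f after a consonant, before a back vowel.
sonpuwo ~ sunfuwu, nugolpo ~ nugulfu — Miniken o corresponds to Lunek u word-finally.
Applying these to Miniken 'winpo':
  winpo → winfo   (p→f after a consonant, before a back vowel)
  winfo → winfu   (o→u word-finally)
So the Lunek cognate is 'winfu'.

winfu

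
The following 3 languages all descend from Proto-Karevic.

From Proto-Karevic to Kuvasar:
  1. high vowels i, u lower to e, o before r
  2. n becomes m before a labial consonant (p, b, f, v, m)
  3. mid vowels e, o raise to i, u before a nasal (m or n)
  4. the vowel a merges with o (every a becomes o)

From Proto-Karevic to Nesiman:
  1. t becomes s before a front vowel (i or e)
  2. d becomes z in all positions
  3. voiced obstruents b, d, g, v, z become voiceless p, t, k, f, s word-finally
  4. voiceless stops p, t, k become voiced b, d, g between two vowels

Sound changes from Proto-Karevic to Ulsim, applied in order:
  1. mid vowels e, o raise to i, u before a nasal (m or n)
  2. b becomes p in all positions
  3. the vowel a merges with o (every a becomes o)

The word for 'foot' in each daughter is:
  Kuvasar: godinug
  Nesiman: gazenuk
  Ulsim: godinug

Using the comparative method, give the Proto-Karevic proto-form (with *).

*gadenug

Position 2: Kuvasar has o, Nesiman has a, Ulsim has o. Nesiman preserves a here (none of its changes turn any other segment into a), so the proto-segment is *a.
Position 3: Kuvasar has d, Nesiman has z, Ulsim has d. Kuvasar preserves d here (none of its changes turn any other segment into d), so the proto-segment is *d.
Position 7: Kuvasar has g, Nesiman has k, Ulsim has g. Kuvasar preserves g here (none of its changes turn any other segment into g), so the proto-segment is *g.
Continuing position by position gives *gadenug; check it forward:
Kuvasar: *gadenug
  gadenug (rule 1 does not apply)
  gadenug (rule 2 does not apply)
  gadenug → gadinug   [pre-nasal raising]
  gadinug → godinug   [vowel merger]
  giving Kuvasar godinug.
Nesiman: start from *gadenug.
  rule 1: no change — gadenug
  rule 2 (unconditioned shift): gadenug → gazenug
  rule 3 (final devoicing): gazenug → gazenuk
  rule 4: no change — gazenuk
  ⇒ Nesiman gazenuk
Ulsim: *gadenug > gadinug > godinug  (by pre-nasal raising, vowel merger)
Only *gadenug yields all of Kuvasar godinug, Nesiman gazenuk, Ulsim godinug.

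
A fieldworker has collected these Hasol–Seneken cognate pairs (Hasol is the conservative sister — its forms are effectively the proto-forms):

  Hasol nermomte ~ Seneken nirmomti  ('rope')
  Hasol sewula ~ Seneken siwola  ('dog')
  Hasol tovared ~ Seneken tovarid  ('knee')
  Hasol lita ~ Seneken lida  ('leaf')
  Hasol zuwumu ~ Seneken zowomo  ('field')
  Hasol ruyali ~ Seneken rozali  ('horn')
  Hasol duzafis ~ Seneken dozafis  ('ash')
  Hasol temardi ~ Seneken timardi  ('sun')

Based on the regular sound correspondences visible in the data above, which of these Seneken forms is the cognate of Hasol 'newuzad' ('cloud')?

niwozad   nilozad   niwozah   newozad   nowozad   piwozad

niwozad

sewula ~ siwola, tovared ~ tovarid — Hasol e corresponds to Seneken i after a consonant, before a consonant other than r, m, n, p, b, f, v.
sewula ~ siwola, zuwumu ~ zowomo — Hasol u corresponds to Seneken o after a consonant, before a consonant other than r, m, n, p, b, f, v.
Applying these to Hasol 'newuzad':
  newuzad → niwuzad   (e→i after a consonant, before a consonant other than r, m, n, p, b, f, v)
  niwuzad → niwozad   (u→o after a consonant, before a consonant other than r, m, n, p, b, f, v)
So the Seneken cognate is 'niwozad'.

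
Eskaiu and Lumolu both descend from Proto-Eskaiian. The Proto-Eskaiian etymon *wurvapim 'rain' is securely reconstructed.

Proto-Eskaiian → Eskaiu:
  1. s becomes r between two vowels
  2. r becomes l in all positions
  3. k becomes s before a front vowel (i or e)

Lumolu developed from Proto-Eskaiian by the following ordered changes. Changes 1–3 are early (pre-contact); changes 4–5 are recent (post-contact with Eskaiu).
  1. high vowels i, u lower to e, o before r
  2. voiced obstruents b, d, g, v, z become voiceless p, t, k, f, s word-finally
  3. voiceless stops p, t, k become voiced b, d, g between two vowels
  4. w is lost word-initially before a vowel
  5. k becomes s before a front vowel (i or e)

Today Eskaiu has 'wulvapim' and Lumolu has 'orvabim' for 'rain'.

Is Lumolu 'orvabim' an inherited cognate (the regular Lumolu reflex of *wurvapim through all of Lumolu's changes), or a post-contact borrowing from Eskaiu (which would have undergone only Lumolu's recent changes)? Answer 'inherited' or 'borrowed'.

If inherited, *wurvapim would pass through all of Lumolu's changes:
Lumolu: *wurvapim > worvapim > worvabim > orvabim  (by pre-rhotic lowering, intervocalic voicing, glide loss)
If borrowed from Eskaiu 'wulvapim' after the early changes, it would undergo only the recent ones:
  rule 4 (glide loss): wulvapim → ulvapim
  rule 5 (palatalisation): no change (ulvapim)
  ⇒ as a loan: ulvapim
Lumolu 'orvabim' matches the inherited outcome exactly, so it is an inherited cognate, not a loan.

inherited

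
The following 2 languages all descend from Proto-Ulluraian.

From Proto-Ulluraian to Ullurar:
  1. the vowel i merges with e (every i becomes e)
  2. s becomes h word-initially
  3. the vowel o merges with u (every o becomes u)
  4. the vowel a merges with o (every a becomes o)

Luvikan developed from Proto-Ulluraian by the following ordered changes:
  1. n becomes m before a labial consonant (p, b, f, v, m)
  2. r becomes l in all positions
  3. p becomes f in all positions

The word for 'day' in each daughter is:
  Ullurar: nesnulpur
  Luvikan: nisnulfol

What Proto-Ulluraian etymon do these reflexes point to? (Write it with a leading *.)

Position 9: Ullurar has r, Luvikan has l. Ullurar preserves r here (none of its changes turn any other segment into r), so the proto-segment is *r.
Position 7: Ullurar has p, Luvikan has f. Ullurar preserves p here (none of its changes turn any other segment into p), so the proto-segment is *p.
Continuing position by position gives *nisnulpor; check it forward:
Ullurar: *nisnulpor
  nisnulpor → nesnulpor   [vowel merger]
  nesnulpor (rule 2 does not apply)
  nesnulpor → nesnulpur   [vowel merger]
  nesnulpur (rule 4 does not apply)
  giving Ullurar nesnulpur.
Luvikan: *nisnulpor > nisnulpol > nisnulfol  (by unconditioned shift, unconditioned shift)
No other proto-form is consistent with every reflex, so the reconstruction is *nisnulpor.

*nisnulpor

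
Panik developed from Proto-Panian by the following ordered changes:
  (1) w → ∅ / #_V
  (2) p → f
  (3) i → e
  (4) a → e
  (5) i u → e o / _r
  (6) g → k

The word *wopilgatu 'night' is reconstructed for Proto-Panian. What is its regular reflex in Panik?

ofelketu

Panik: start from *wopilgatu.
  rule 1 (glide loss): wopilgatu → opilgatu
  rule 2 (unconditioned shift): opilgatu → ofilgatu
  rule 3 (vowel merger): ofilgatu → ofelgatu
  rule 4 (vowel merger): ofelgatu → ofelgetu
  rule 5: no change — ofelgetu
  rule 6 (unconditioned shift): ofelgetu → ofelketu
  ⇒ Panik ofelketu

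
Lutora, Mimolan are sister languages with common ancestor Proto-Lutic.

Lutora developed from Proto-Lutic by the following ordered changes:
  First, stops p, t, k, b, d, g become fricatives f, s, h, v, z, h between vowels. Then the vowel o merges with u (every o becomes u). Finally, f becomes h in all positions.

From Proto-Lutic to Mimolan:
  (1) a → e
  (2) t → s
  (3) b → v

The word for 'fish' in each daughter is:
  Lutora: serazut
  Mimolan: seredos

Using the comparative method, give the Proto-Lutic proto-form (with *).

*seradot

Position 4: Lutora has a, Mimolan has e. Lutora preserves a here (none of its changes turn any other segment into a), so the proto-segment is *a.
Position 5: Lutora has z, Mimolan has d. Mimolan preserves d here (none of its changes turn any other segment into d), so the proto-segment is *d.
Verify the candidate proto-form against each daughter:
Lutora: start from *seradot.
  rule 1 (intervocalic lenition): seradot → serazot
  rule 2 (vowel merger): serazot → serazut
  rule 3: no change — serazut
  ⇒ Lutora serazut
Mimolan: *seradot
  seradot → seredot   [vowel merger]
  seredot → seredos   [unconditioned shift]
  seredos (rule 3 does not apply)
  giving Mimolan seredos.
Only *seradot yields all of Lutora serazut, Mimolan seredos.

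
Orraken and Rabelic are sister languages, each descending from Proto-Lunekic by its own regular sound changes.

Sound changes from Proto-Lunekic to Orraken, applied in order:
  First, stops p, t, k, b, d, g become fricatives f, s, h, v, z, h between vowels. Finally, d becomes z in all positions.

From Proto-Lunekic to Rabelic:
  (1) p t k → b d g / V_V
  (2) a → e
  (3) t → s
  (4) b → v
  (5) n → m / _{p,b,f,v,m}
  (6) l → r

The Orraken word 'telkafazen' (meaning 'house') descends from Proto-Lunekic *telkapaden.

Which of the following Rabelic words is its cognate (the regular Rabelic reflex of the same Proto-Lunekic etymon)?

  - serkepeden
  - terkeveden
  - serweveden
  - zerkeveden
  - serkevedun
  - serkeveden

serkeveden

Rabelic: *telkapaden > telkabaden > telkebeden > selkebeden > selkeveden > serkeveden  (by intervocalic voicing, vowel merger, unconditioned shift, unconditioned shift, unconditioned shift)
Among the options, 'serkeveden' alone shows every Rabelic change applied in order.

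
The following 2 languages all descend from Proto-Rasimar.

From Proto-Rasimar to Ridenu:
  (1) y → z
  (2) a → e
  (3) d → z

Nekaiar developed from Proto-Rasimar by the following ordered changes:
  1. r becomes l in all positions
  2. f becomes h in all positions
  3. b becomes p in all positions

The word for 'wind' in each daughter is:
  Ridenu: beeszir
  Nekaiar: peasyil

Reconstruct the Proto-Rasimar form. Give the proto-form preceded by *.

Position 3: Ridenu has e, Nekaiar has a. Nekaiar preserves a here (none of its changes turn any other segment into a), so the proto-segment is *a.
Position 5: Ridenu has z, Nekaiar has y. Nekaiar preserves y here (none of its changes turn any other segment into y), so the proto-segment is *y.
Position 7: Ridenu has r, Nekaiar has l. Ridenu preserves r here (none of its changes turn any other segment into r), so the proto-segment is *r.
This points to *beasyir. Verify forward in each daughter:
Ridenu: *beasyir
  beasyir → beaszir   [unconditioned shift]
  beaszir → beeszir   [vowel merger]
  beeszir (rule 3 does not apply)
  giving Ridenu beeszir.
Nekaiar: *beasyir > beasyil > peasyil  (by unconditioned shift, unconditioned shift)
Only *beasyir yields all of Ridenu beeszir, Nekaiar peasyil.

*beasyir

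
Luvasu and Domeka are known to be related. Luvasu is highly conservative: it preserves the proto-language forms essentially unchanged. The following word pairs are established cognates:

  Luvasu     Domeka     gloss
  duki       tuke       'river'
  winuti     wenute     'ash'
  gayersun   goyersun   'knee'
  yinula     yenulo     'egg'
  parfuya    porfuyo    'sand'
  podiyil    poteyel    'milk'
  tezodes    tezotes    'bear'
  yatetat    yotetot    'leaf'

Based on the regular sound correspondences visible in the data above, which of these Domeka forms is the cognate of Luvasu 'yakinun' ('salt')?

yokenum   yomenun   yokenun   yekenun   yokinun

gayersun ~ goyersun, yatetat ~ yotetot — Luvasu a corresponds to Domeka o after a consonant, before a consonant other than r, m, n, p, b, f, v.
winuti ~ wenute, yinula ~ yenulo — Luvasu i corresponds to Domeka e after a consonant, before a nasal.
Applying these to Luvasu 'yakinun':
  yakinun → yokinun   (a→o after a consonant, before a consonant other than r, m, n, p, b, f, v)
  yokinun → yokenun   (i→e after a consonant, before a nasal)
So the Domeka cognate is 'yokenun'.

yokenun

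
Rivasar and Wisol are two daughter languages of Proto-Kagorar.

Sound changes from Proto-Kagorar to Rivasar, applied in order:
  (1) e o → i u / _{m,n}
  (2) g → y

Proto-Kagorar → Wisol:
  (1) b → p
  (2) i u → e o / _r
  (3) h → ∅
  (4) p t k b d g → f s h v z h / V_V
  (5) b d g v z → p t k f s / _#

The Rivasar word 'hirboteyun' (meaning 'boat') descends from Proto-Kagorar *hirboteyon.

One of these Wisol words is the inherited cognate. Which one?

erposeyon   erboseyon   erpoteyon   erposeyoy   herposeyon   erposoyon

Wisol: start from *hirboteyon.
  rule 1 (unconditioned shift): hirboteyon → hirpoteyon
  rule 2 (pre-rhotic lowering): hirpoteyon → herpoteyon
  rule 3 (h-loss): herpoteyon → erpoteyon
  rule 4 (intervocalic lenition): erpoteyon → erposeyon
  rule 5: no change — erposeyon
  ⇒ Wisol erposeyon

erposeyon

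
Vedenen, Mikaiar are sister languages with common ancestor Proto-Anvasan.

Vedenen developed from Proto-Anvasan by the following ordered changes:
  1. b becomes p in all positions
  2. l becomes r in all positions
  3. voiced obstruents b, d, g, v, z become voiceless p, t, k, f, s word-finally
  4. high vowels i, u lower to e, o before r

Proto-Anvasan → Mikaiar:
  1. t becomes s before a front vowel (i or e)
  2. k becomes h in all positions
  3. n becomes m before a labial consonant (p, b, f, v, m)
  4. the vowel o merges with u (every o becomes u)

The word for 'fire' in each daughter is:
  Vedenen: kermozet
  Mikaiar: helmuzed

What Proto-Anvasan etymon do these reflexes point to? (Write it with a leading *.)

Position 8: Vedenen has t, Mikaiar has d. Mikaiar preserves d here (none of its changes turn any other segment into d), so the proto-segment is *d.
Position 3: Vedenen has r, Mikaiar has l. Mikaiar preserves l here (none of its changes turn any other segment into l), so the proto-segment is *l.
Position 1: Vedenen has k, Mikaiar has h. Taking the neighbouring segments as reconstructed: Vedenen k can only go back to *k; Mikaiar h could go back to *k or *h — the one source consistent with every daughter is *k.
Verify the candidate proto-form against each daughter:
Vedenen: start from *kelmozed.
  rule 1: no change — kelmozed
  rule 2 (unconditioned shift): kelmozed → kermozed
  rule 3 (final devoicing): kermozed → kermozet
  rule 4: no change — kermozet
  ⇒ Vedenen kermozet
Mikaiar: start from *kelmozed.
  rule 1: no change — kelmozed
  rule 2 (unconditioned shift): kelmozed → helmozed
  rule 3: no change — helmozed
  rule 4 (vowel merger): helmozed → helmuzed
  ⇒ Mikaiar helmuzed
No other proto-form is consistent with every reflex, so the reconstruction is *kelmozed.

*kelmozed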